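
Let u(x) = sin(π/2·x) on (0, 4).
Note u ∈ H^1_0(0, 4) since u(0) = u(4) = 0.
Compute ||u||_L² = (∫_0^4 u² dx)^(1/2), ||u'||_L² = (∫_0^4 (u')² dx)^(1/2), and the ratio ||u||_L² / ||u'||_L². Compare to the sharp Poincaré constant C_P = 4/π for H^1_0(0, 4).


||u||_L² / ||u'||_L² = 2/π < C_P = 4/π.

u(x) = sin(π/2·x), so u'(x) = π*cos(π*x/2)/2.
Writing u(x) = A·sin(kπx/L) with A = 1 and k = 2, use ∫_0^L sin²(kπx/L) dx = L/2 and ∫_0^L cos²(kπx/L) dx = L/2.
u² = 1·sin²(π/2·x) and (u')² = π^2/4·cos²(π/2·x), and each of sin², cos² integrates to L/2 = 2 over (0, 4).
∫_0^4 u² dx = 2, so ||u||_L² = sqrt(2).
∫_0^4 (u')² dx = π^2/2, so ||u'||_L² = sqrt(2)*π/2.
Ratio ||u||_L² / ||u'||_L² = 2/π.
Sharp Poincaré constant on H^1_0(0, 4) is C_P = L/π = 4/π, achieved by sin(π/4·x).
This is the k = 2 harmonic; the ratio L/(kπ) is strictly less than C_P = L/π, consistent with the sharp inequality ||u||_L² ≤ C_P ||u'||_L².


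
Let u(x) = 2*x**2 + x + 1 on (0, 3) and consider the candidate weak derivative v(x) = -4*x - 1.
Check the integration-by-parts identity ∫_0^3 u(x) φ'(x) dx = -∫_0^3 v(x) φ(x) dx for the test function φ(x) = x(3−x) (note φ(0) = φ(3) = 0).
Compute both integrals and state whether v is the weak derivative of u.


LHS = -63/2, RHS = 63/2. No, v is not the weak derivative of u.

u(x) = 2*x**2 + x + 1, classical derivative u'(x) = 4*x + 1.
φ(x) = x(3−x), so φ'(x) = 3 - 2*x.
Note φ(0) = φ(3) = 0, so the boundary term u·φ vanishes.
LHS = ∫_0^3 u(x) φ'(x) dx = ∫_0^3 (-4*x^3 + 4*x^2 + x + 3) dx. Term by term:
  ∫_0^3 -4*x^3 dx = -81;  ∫_0^3 4*x^2 dx = 36;  ∫_0^3 x dx = 9/2;
  ∫_0^3 3 dx = 9.
Sum: -81 + 36 + 9/2 + 9 = -63/2.
So LHS = -63/2.
∫_0^3 v(x) φ(x) dx = ∫_0^3 (4*x^3 - 11*x^2 - 3*x) dx. Term by term:
  ∫_0^3 4*x^3 dx = 81;  ∫_0^3 -11*x^2 dx = -99;  ∫_0^3 -3*x dx = -27/2.
Sum: 81 − 99 − 27/2 = -63/2.
So RHS = -∫_0^3 v(x) φ(x) dx = 63/2.
LHS − RHS = -63 ≠ 0, so the identity fails.
(For a valid weak derivative the identity must hold for EVERY test function, in particular this one. The failure shows v is NOT the weak derivative of u.)
Correct weak derivative would be u'(x) = 4*x + 1.


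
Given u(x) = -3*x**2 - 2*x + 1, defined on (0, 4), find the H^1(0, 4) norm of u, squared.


||u||_{H^1}^2 = 52748/15

The H^1 norm (squared) on an interval (0, L) is
  ||u||_{H^1}^2 = ∫_0^L u(x)^2 dx + ∫_0^L u'(x)^2 dx.
Compute u'(x) = -6*x - 2.
Then u(x)^2 = 9*x**4 + 12*x**3 - 2*x**2 - 4*x + 1 and u'(x)^2 = 36*x**2 + 24*x + 4.
Integrate each monomial from 0 to 4 using ∫_0^4 c·x^n dx = c·4^(n+1)/(n+1):
  ∫_0^4 u(x)^2 dx = ∫_0^4 (9*x^4 + 12*x^3 - 2*x^2 - 4*x + 1) dx. Term by term:
    ∫_0^4 9*x^4 dx = 9216/5;  ∫_0^4 12*x^3 dx = 768;  ∫_0^4 -2*x^2 dx = -128/3;
    ∫_0^4 -4*x dx = -32;  ∫_0^4 1 dx = 4.
  Sum: 9216/5 + 768 − 128/3 − 32 + 4 = 38108/15.
  ∫_0^4 u'(x)^2 dx = ∫_0^4 (36*x^2 + 24*x + 4) dx. Term by term:
    ∫_0^4 36*x^2 dx = 768;  ∫_0^4 24*x dx = 192;  ∫_0^4 4 dx = 16.
  Sum: 768 + 192 + 16 = 976.
Adding: ||u||_{H^1}^2 = 38108/15 + 976 = 52748/15.


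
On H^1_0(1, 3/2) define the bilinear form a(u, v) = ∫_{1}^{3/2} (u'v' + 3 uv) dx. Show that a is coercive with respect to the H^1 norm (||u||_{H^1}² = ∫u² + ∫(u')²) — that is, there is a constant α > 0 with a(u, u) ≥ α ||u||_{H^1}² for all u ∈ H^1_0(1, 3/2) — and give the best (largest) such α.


α = 1

Coercivity of a(·,·) on H^1_0(1, 3/2) means a(u, u) ≥ α ||u||_{H^1}² for every u ∈ H^1_0.
The interval has length L = 1/2, and Poincaré/coercivity depend only on L. Here a(u, u) = ∫(u')² + (3)·∫u².
Here c = 3 ≥ 1, so a(u,u) = ∫(u')² + c∫u² ≥ ∫(u')² + ∫u² = ||u||_{H^1}², i.e. α = 1 works. No larger α is possible: a(u,u) ≥ α||u||_{H^1}² means (1−α)∫(u')² ≥ (α−c)∫u², and for the modes u_n = sin(nπ(x−x₀)/L) (x₀ the left endpoint) one has ∫u_n²/∫(u_n')² = (L/(nπ))² → 0, so a(u_n,u_n)/||u_n||_{H^1}² → 1. Hence the optimal constant is α = 1.
Therefore α = 1.


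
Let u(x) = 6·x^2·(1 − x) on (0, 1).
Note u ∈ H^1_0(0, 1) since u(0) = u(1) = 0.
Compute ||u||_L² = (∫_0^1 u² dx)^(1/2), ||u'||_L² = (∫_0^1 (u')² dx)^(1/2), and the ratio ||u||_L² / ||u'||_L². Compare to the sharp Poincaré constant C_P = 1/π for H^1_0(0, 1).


||u||_L² / ||u'||_L² = sqrt(14)/14 < C_P = 1/π.

u(x) = 6·x^2·(1 − x), so u'(x) = 6*x*(2 - 3*x).
u(x) = 6·x^2·(1 − x) vanishes at x = 0 and x = 1, so u ∈ H^1_0(0, 1). Differentiate via the product rule and integrate the resulting polynomials term by term.
  ∫_0^1 u² dx = ∫_0^1 (36*x^6 - 72*x^5 + 36*x^4) dx. Term by term:
    ∫_0^1 36*x^6 dx = 36/7;  ∫_0^1 -72*x^5 dx = -12;  ∫_0^1 36*x^4 dx = 36/5.
  Sum: 36/7 − 12 + 36/5 = 12/35.
  ∫_0^1 (u')² dx = ∫_0^1 (324*x^4 - 432*x^3 + 144*x^2) dx. Term by term:
    ∫_0^1 324*x^4 dx = 324/5;  ∫_0^1 -432*x^3 dx = -108;  ∫_0^1 144*x^2 dx = 48.
  Sum: 324/5 − 108 + 48 = 24/5.
∫_0^1 u² dx = 12/35, so ||u||_L² = 2*sqrt(105)/35.
∫_0^1 (u')² dx = 24/5, so ||u'||_L² = 2*sqrt(30)/5.
Ratio ||u||_L² / ||u'||_L² = sqrt(14)/14.
Sharp Poincaré constant on H^1_0(0, 1) is C_P = L/π = 1/π, achieved by sin(π·x).
A polynomial bump cannot attain the sharp Poincaré constant (only the first sine eigenfunction does), so the ratio is strictly less than C_P, consistent with ||u||_L² ≤ C_P ||u'||_L².


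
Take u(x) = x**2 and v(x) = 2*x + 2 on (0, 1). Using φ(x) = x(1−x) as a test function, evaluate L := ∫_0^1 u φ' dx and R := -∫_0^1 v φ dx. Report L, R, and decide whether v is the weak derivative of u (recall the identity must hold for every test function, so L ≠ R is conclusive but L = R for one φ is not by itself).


LHS = -1/6, RHS = -1/2. No, v is not the weak derivative of u.

u(x) = x**2, classical derivative u'(x) = 2*x.
φ(x) = x(1−x), so φ'(x) = 1 - 2*x.
Note φ(0) = φ(1) = 0, so the boundary term u·φ vanishes.
LHS = ∫_0^1 u(x) φ'(x) dx = ∫_0^1 (-2*x^3 + x^2) dx. Term by term:
  ∫_0^1 -2*x^3 dx = -1/2;  ∫_0^1 x^2 dx = 1/3.
Sum: -1/2 + 1/3 = -1/6.
So LHS = -1/6.
∫_0^1 v(x) φ(x) dx = ∫_0^1 (-2*x^3 + 2*x) dx. Term by term:
  ∫_0^1 -2*x^3 dx = -1/2;  ∫_0^1 2*x dx = 1.
Sum: -1/2 + 1 = 1/2.
So RHS = -∫_0^1 v(x) φ(x) dx = -1/2.
LHS − RHS = 1/3 ≠ 0, so the identity fails.
(For a valid weak derivative the identity must hold for EVERY test function, in particular this one. The failure shows v is NOT the weak derivative of u.)
Correct weak derivative would be u'(x) = 2*x.


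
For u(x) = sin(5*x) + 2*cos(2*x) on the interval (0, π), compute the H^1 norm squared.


||u||_{H^1(0,π)}^2 = 200/21 + 23*π

u'(x) = -4*sin(2*x) + 5*cos(5*x).
Expand u² and (u')² and integrate term by term on (0, π), using: for integers n ≥ 1, ∫_0^π sin²(nx) dx = ∫_0^π cos²(nx) dx = π/2; for n ≠ n', ∫_0^π sin(nx)sin(n'x) dx = ∫_0^π cos(nx)cos(n'x) dx = 0; and by product-to-sum, ∫_0^π sin(nx)cos(n'x) dx = ½∫_0^π [sin((n+n')x) + sin((n−n')x)] dx, which is 0 when n+n' is even and 2n/(n²−n'²) when n+n' is odd (it need not vanish on (0, π)).
  u² squared terms: (2)²·∫cos(2x)² dx = 4·π/2 = 2*π;  (1)²·∫sin(5x)² dx = 1·π/2 = π/2.
  u² cross terms: 2·(2)·(1)·∫cos(2x)·sin(5x) dx = 4·(10/21) = 40/21.
  So ∫_0^π u² dx = 2*π + π/2 + 40/21 = 40/21 + 5*π/2.
  (u')² squared terms: (-4)²·∫sin(2x)² dx = 16·π/2 = 8*π;  (5)²·∫cos(5x)² dx = 25·π/2 = 25*π/2.
  (u')² cross terms: 2·(-4)·(5)·∫sin(2x)·cos(5x) dx = -40·(-4/21) = 160/21.
  So ∫_0^π (u')² dx = 8*π + 25*π/2 + 160/21 = 160/21 + 41*π/2.
||u||_{H^1}^2 = (40/21 + 5*π/2) + (160/21 + 41*π/2) = 200/21 + 23*π.


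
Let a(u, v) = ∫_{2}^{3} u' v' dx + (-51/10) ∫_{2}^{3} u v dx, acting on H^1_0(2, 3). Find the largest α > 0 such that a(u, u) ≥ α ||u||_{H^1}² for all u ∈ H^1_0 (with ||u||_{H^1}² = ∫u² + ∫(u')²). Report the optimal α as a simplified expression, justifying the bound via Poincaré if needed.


α = (-51/10 + π^2)/(1 + π^2)

Coercivity of a(·,·) on H^1_0(2, 3) means a(u, u) ≥ α ||u||_{H^1}² for every u ∈ H^1_0.
The interval has length L = 1, and Poincaré/coercivity depend only on L. Here a(u, u) = ∫(u')² + (-51/10)·∫u².
Here c = -51/10 < 0 with |c| < (π/L)² = π^2, so coercivity still holds. The condition a(u,u) ≥ α||u||_{H^1}² reads (1−α)∫(u')² ≥ (α−c)∫u². Any admissible α is ≤ 1 (rapidly oscillating u have ∫u²/∫(u')² → 0), and α = 1 would force 0 ≥ (1−c)∫u², impossible since c < 1; so 1−α > 0. By the sharp Poincaré inequality on H^1_0 of an interval of length L, ∫(u')² ≥ (π/L)²∫u² with equality for the first sine mode sin(π(x−x₀)/L) (x₀ the left endpoint), so the inequality holds for all u iff (1−α)(π/L)² ≥ α − c, i.e. α ≤ ((π/L)² + c)/((π/L)² + 1) = (1 + c(L/π)²)/(1 + (L/π)²). (Direct route, valid since c ≤ 0: Poincaré gives c∫u² ≥ c(L/π)²∫(u')², so a(u,u) ≥ (1 + c(L/π)²)∫(u')², while ||u||_{H^1}² ≤ (1 + (L/π)²)∫(u')²; dividing yields the same α.) With (π/L)² = π^2 and c = -51/10, the largest admissible constant is α = ((π/L)² + c)/((π/L)² + 1).
Simplifying, α = (-51/10 + π^2)/(1 + π^2).


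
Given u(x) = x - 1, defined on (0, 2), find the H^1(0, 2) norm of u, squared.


||u||_{H^1}^2 = 8/3

The H^1 norm (squared) on an interval (0, L) is
  ||u||_{H^1}^2 = ∫_0^L u(x)^2 dx + ∫_0^L u'(x)^2 dx.
Compute u'(x) = 1.
Then u(x)^2 = x**2 - 2*x + 1 and u'(x)^2 = 1.
Integrate each monomial from 0 to 2 using ∫_0^2 c·x^n dx = c·2^(n+1)/(n+1):
  ∫_0^2 u(x)^2 dx = ∫_0^2 (x^2 - 2*x + 1) dx. Term by term:
    ∫_0^2 x^2 dx = 8/3;  ∫_0^2 -2*x dx = -4;  ∫_0^2 1 dx = 2.
  Sum: 8/3 − 4 + 2 = 2/3.
  ∫_0^2 u'(x)^2 dx = ∫_0^2 (1) dx. Term by term:
    ∫_0^2 1 dx = 2.
Adding: ||u||_{H^1}^2 = 2/3 + 2 = 8/3.


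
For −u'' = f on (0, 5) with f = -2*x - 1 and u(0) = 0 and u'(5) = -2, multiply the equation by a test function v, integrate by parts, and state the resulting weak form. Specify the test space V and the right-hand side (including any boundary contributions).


V = {v ∈ H^1(0, 5) : v(0) = 0} (test functions vanish at x = 0 where u is specified); weak form: ∫_0^5 u'v' dx = ∫_0^5 (-2*x - 1) v dx − 2·v(5) for all v ∈ V.

Multiply both sides by a test function v and integrate from 0 to 5:
  ∫_0^5 −u''(x) v(x) dx = ∫_0^5 f(x) v(x) dx.
Integrate the LHS by parts once:
  ∫_0^5 −u'' v dx = −[u'(x) v(x)]_0^5 + ∫_0^5 u'(x) v'(x) dx.
Thus ∫_0^5 u'(x) v'(x) dx = ∫_0^5 f(x) v(x) dx + [u'(x) v(x)]_0^5.
Choose V so that boundary terms are either known or forced to vanish.
Mixed BC: u(0) = 0 (Dirichlet) and u'(5) = -2 (Neumann). Define V = {v ∈ H^1(0, 5) : v(0) = 0}. Then [u' v]_0^5 = u'(5)·v(5) − u'(0)·0 = − 2·v(5).
Weak formulation: find u (satisfying any essential BC) such that ∫_0^5 u'(x) v'(x) dx = ∫_0^5 f v dx − 2·v(5) for all v ∈ V (Dirichlet at 0 absorbed into V; Neumann datum at x = 5 contributes the boundary term).
Substituting f(x) = -2*x - 1, the right-hand side is ∫_0^5 (-2*x - 1) v dx − 2·v(5).


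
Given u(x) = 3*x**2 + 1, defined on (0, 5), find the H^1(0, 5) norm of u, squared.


||u||_{H^1}^2 = 7380

The H^1 norm (squared) on an interval (0, L) is
  ||u||_{H^1}^2 = ∫_0^L u(x)^2 dx + ∫_0^L u'(x)^2 dx.
Compute u'(x) = 6*x.
Then u(x)^2 = 9*x**4 + 6*x**2 + 1 and u'(x)^2 = 36*x**2.
Integrate each monomial from 0 to 5 using ∫_0^5 c·x^n dx = c·5^(n+1)/(n+1):
  ∫_0^5 u(x)^2 dx = ∫_0^5 (9*x^4 + 6*x^2 + 1) dx. Term by term:
    ∫_0^5 9*x^4 dx = 5625;  ∫_0^5 6*x^2 dx = 250;  ∫_0^5 1 dx = 5.
  Sum: 5625 + 250 + 5 = 5880.
  ∫_0^5 u'(x)^2 dx = ∫_0^5 (36*x^2) dx. Term by term:
    ∫_0^5 36*x^2 dx = 1500.
Adding: ||u||_{H^1}^2 = 5880 + 1500 = 7380.


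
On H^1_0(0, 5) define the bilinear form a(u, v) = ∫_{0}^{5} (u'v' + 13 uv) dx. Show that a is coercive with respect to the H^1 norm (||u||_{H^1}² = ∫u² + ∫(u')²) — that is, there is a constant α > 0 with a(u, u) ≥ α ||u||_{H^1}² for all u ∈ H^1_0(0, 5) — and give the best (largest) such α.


α = 1

Coercivity of a(·,·) on H^1_0(0, 5) means a(u, u) ≥ α ||u||_{H^1}² for every u ∈ H^1_0.
The interval has length L = 5, and Poincaré/coercivity depend only on L. Here a(u, u) = ∫(u')² + (13)·∫u².
Here c = 13 ≥ 1, so a(u,u) = ∫(u')² + c∫u² ≥ ∫(u')² + ∫u² = ||u||_{H^1}², i.e. α = 1 works. No larger α is possible: a(u,u) ≥ α||u||_{H^1}² means (1−α)∫(u')² ≥ (α−c)∫u², and for the modes u_n = sin(nπ(x−x₀)/L) (x₀ the left endpoint) one has ∫u_n²/∫(u_n')² = (L/(nπ))² → 0, so a(u_n,u_n)/||u_n||_{H^1}² → 1. Hence the optimal constant is α = 1.
Therefore α = 1.


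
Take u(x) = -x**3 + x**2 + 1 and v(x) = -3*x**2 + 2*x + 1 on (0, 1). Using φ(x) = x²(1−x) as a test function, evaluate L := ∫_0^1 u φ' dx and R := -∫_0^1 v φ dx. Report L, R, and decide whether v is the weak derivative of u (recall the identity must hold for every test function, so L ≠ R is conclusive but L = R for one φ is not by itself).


LHS = 0, RHS = -1/12. No, v is not the weak derivative of u.

u(x) = -x**3 + x**2 + 1, classical derivative u'(x) = -3*x**2 + 2*x.
φ(x) = x²(1−x), so φ'(x) = x*(2 - 3*x).
Note φ(0) = φ(1) = 0, so the boundary term u·φ vanishes.
LHS = ∫_0^1 u(x) φ'(x) dx = ∫_0^1 (3*x^5 - 5*x^4 + 2*x^3 - 3*x^2 + 2*x) dx. Term by term:
  ∫_0^1 3*x^5 dx = 1/2;  ∫_0^1 -5*x^4 dx = -1;  ∫_0^1 2*x^3 dx = 1/2;
  ∫_0^1 -3*x^2 dx = -1;  ∫_0^1 2*x dx = 1.
Sum: 1/2 − 1 + 1/2 − 1 + 1 = 0.
So LHS = 0.
∫_0^1 v(x) φ(x) dx = ∫_0^1 (3*x^5 - 5*x^4 + x^3 + x^2) dx. Term by term:
  ∫_0^1 3*x^5 dx = 1/2;  ∫_0^1 -5*x^4 dx = -1;  ∫_0^1 x^3 dx = 1/4;
  ∫_0^1 x^2 dx = 1/3.
Sum: 1/2 − 1 + 1/4 + 1/3 = 1/12.
So RHS = -∫_0^1 v(x) φ(x) dx = -1/12.
LHS − RHS = 1/12 ≠ 0, so the identity fails.
(For a valid weak derivative the identity must hold for EVERY test function, in particular this one. The failure shows v is NOT the weak derivative of u.)
Correct weak derivative would be u'(x) = -3*x**2 + 2*x.


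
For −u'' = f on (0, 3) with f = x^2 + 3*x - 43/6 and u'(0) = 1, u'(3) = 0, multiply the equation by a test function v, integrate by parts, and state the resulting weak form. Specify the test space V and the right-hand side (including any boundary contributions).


V = H^1(0, 3) (v unrestricted at boundary; u is determined up to an additive constant); weak form: ∫_0^3 u'v' dx = ∫_0^3 (x^2 + 3*x - 43/6) v dx − v(0) for all v ∈ V.

Multiply both sides by a test function v and integrate from 0 to 3:
  ∫_0^3 −u''(x) v(x) dx = ∫_0^3 f(x) v(x) dx.
Integrate the LHS by parts once:
  ∫_0^3 −u'' v dx = −[u'(x) v(x)]_0^3 + ∫_0^3 u'(x) v'(x) dx.
Thus ∫_0^3 u'(x) v'(x) dx = ∫_0^3 f(x) v(x) dx + [u'(x) v(x)]_0^3.
Choose V so that boundary terms are either known or forced to vanish.
u has inhomogeneous Neumann u'(0) = 1, u'(3) = 0. [u' v]_0^3 = (0)·v(3) − (1)·v(0) = − v(0). Take V = H^1(0, 3); boundary term becomes part of RHS.
Weak formulation: find u (satisfying any essential BC) such that ∫_0^3 u'(x) v'(x) dx = ∫_0^3 f v dx − v(0) for all v ∈ V (Neumann data are natural BCs: they enter the RHS as boundary terms).
Substituting f(x) = x^2 + 3*x - 43/6, the right-hand side is ∫_0^3 (x^2 + 3*x - 43/6) v dx − v(0).
Compatibility check (pure Neumann): taking v ≡ 1 ∈ V gives 0 = ∫_0^3 f dx + (0) − (1), i.e. ∫_0^3 f dx must equal u'(0) − u'(3) = 1. Indeed ∫_0^3 (x^2 + 3*x - 43/6) dx = 1, so the data are compatible. The solution is then unique only up to an additive constant (fix it e.g. by requiring ∫_0^3 u dx = 0).


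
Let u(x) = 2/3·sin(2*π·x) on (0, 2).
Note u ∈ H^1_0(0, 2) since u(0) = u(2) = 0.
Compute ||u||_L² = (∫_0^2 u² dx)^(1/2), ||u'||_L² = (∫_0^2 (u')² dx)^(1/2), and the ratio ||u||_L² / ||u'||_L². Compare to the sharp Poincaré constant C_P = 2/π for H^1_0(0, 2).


||u||_L² / ||u'||_L² = 1/(2*π) < C_P = 2/π.

u(x) = 2/3·sin(2*π·x), so u'(x) = 4*π*cos(2*π*x)/3.
Writing u(x) = A·sin(kπx/L) with A = 2/3 and k = 4, use ∫_0^L sin²(kπx/L) dx = L/2 and ∫_0^L cos²(kπx/L) dx = L/2.
u² = 4/9·sin²(2*π·x) and (u')² = 16*π^2/9·cos²(2*π·x), and each of sin², cos² integrates to L/2 = 1 over (0, 2).
∫_0^2 u² dx = 4/9, so ||u||_L² = 2/3.
∫_0^2 (u')² dx = 16*π^2/9, so ||u'||_L² = 4*π/3.
Ratio ||u||_L² / ||u'||_L² = 1/(2*π).
Sharp Poincaré constant on H^1_0(0, 2) is C_P = L/π = 2/π, achieved by sin(π/2·x).
This is the k = 4 harmonic; the ratio L/(kπ) is strictly less than C_P = L/π, consistent with the sharp inequality ||u||_L² ≤ C_P ||u'||_L².


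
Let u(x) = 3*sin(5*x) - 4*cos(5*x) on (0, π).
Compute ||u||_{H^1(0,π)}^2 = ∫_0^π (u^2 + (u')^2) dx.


||u||_{H^1(0,π)}^2 = 325*π

u'(x) = 20*sin(5*x) + 15*cos(5*x).
Expand u² and (u')² and integrate term by term on (0, π), using: for integers n ≥ 1, ∫_0^π sin²(nx) dx = ∫_0^π cos²(nx) dx = π/2; for n ≠ n', ∫_0^π sin(nx)sin(n'x) dx = ∫_0^π cos(nx)cos(n'x) dx = 0; and by product-to-sum, ∫_0^π sin(nx)cos(n'x) dx = ½∫_0^π [sin((n+n')x) + sin((n−n')x)] dx, which is 0 when n+n' is even and 2n/(n²−n'²) when n+n' is odd (it need not vanish on (0, π)).
  u² squared terms: (-4)²·∫cos(5x)² dx = 16·π/2 = 8*π;  (3)²·∫sin(5x)² dx = 9·π/2 = 9*π/2.
  u² cross terms: 2·(-4)·(3)·∫cos(5x)·sin(5x) dx = -24·(0) = 0.
  So ∫_0^π u² dx = 8*π + 9*π/2 + 0 = 25*π/2.
  (u')² squared terms: (15)²·∫cos(5x)² dx = 225·π/2 = 225*π/2;  (20)²·∫sin(5x)² dx = 400·π/2 = 200*π.
  (u')² cross terms: 2·(15)·(20)·∫cos(5x)·sin(5x) dx = 600·(0) = 0.
  So ∫_0^π (u')² dx = 225*π/2 + 200*π + 0 = 625*π/2.
||u||_{H^1}^2 = (25*π/2) + (625*π/2) = 325*π.


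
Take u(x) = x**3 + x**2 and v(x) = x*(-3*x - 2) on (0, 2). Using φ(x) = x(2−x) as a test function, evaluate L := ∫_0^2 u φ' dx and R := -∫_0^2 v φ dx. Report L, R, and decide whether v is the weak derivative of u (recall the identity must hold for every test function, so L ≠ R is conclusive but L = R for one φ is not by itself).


LHS = -112/15, RHS = 112/15. No, v is not the weak derivative of u.

u(x) = x**3 + x**2, classical derivative u'(x) = 3*x**2 + 2*x.
φ(x) = x(2−x), so φ'(x) = 2 - 2*x.
Note φ(0) = φ(2) = 0, so the boundary term u·φ vanishes.
LHS = ∫_0^2 u(x) φ'(x) dx = ∫_0^2 (-2*x^4 + 2*x^2) dx. Term by term:
  ∫_0^2 -2*x^4 dx = -64/5;  ∫_0^2 2*x^2 dx = 16/3.
Sum: -64/5 + 16/3 = -112/15.
So LHS = -112/15.
∫_0^2 v(x) φ(x) dx = ∫_0^2 (3*x^4 - 4*x^3 - 4*x^2) dx. Term by term:
  ∫_0^2 3*x^4 dx = 96/5;  ∫_0^2 -4*x^3 dx = -16;  ∫_0^2 -4*x^2 dx = -32/3.
Sum: 96/5 − 16 − 32/3 = -112/15.
So RHS = -∫_0^2 v(x) φ(x) dx = 112/15.
LHS − RHS = -224/15 ≠ 0, so the identity fails.
(For a valid weak derivative the identity must hold for EVERY test function, in particular this one. The failure shows v is NOT the weak derivative of u.)
Correct weak derivative would be u'(x) = 3*x**2 + 2*x.


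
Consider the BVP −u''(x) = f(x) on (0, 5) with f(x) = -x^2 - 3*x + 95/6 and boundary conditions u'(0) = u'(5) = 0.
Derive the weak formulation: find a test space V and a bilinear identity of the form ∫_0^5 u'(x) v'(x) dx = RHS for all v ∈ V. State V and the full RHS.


V = H^1(0, 5) (no boundary constraint on v; u is determined up to an additive constant); weak form: ∫_0^5 u'v' dx = ∫_0^5 (-x^2 - 3*x + 95/6) v dx for all v ∈ V.

Multiply both sides by a test function v and integrate from 0 to 5:
  ∫_0^5 −u''(x) v(x) dx = ∫_0^5 f(x) v(x) dx.
Integrate the LHS by parts once:
  ∫_0^5 −u'' v dx = −[u'(x) v(x)]_0^5 + ∫_0^5 u'(x) v'(x) dx.
Thus ∫_0^5 u'(x) v'(x) dx = ∫_0^5 f(x) v(x) dx + [u'(x) v(x)]_0^5.
Choose V so that boundary terms are either known or forced to vanish.
u has homogeneous Neumann: u'(0) = u'(5) = 0. So [u' v]_0^5 = 0·v(5) − 0·v(0) = 0 for any v; take V = H^1(0, 5).
Weak formulation: find u (satisfying any essential BC) such that ∫_0^5 u'(x) v'(x) dx = ∫_0^5 f v dx for all v ∈ V (homogeneous Neumann, so boundary terms vanish).
Substituting f(x) = -x^2 - 3*x + 95/6, the right-hand side is ∫_0^5 (-x^2 - 3*x + 95/6) v dx.
Compatibility check (pure Neumann): taking v ≡ 1 ∈ V gives 0 = ∫_0^5 f dx + (0) − (0), i.e. ∫_0^5 f dx must equal u'(0) − u'(5) = 0. Indeed ∫_0^5 (-x^2 - 3*x + 95/6) dx = 0, so the data are compatible. The solution is then unique only up to an additive constant (fix it e.g. by requiring ∫_0^5 u dx = 0).


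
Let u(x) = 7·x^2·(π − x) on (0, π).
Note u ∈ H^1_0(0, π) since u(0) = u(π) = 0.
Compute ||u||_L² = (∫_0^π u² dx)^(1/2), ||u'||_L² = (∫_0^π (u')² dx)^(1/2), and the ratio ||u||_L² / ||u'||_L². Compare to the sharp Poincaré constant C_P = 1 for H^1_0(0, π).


||u||_L² / ||u'||_L² = sqrt(14)*π/14 < C_P = 1.

u(x) = 7·x^2·(π − x), so u'(x) = 7*x*(-3*x + 2*π).
u(x) = 7·x^2·(π − x) vanishes at x = 0 and x = π, so u ∈ H^1_0(0, π). Differentiate via the product rule and integrate the resulting polynomials term by term.
  ∫_0^π u² dx = ∫_0^π (49*x^6 - 98*π*x^5 + 49*π^2*x^4) dx. Term by term:
    ∫_0^π 49*x^6 dx = 7*π^7;  ∫_0^π -98*π*x^5 dx = -49*π^7/3;  ∫_0^π 49*π^2*x^4 dx = 49*π^7/5.
  Sum: 7*π^7 − 49*π^7/3 + 49*π^7/5 = 7*π^7/15.
  ∫_0^π (u')² dx = ∫_0^π (441*x^4 - 588*π*x^3 + 196*π^2*x^2) dx. Term by term:
    ∫_0^π 441*x^4 dx = 441*π^5/5;  ∫_0^π -588*π*x^3 dx = -147*π^5;  ∫_0^π 196*π^2*x^2 dx = 196*π^5/3.
  Sum: 441*π^5/5 − 147*π^5 + 196*π^5/3 = 98*π^5/15.
∫_0^π u² dx = 7*π^7/15, so ||u||_L² = sqrt(105)*π^(7/2)/15.
∫_0^π (u')² dx = 98*π^5/15, so ||u'||_L² = 7*sqrt(30)*π^(5/2)/15.
Ratio ||u||_L² / ||u'||_L² = sqrt(14)*π/14.
Sharp Poincaré constant on H^1_0(0, π) is C_P = L/π = 1, achieved by sin(x).
A polynomial bump cannot attain the sharp Poincaré constant (only the first sine eigenfunction does), so the ratio is strictly less than C_P, consistent with ||u||_L² ≤ C_P ||u'||_L².


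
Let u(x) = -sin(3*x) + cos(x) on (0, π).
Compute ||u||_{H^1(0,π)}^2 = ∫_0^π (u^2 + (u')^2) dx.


||u||_{H^1(0,π)}^2 = 6*π

u'(x) = -sin(x) - 3*cos(3*x).
Expand u² and (u')² and integrate term by term on (0, π), using: for integers n ≥ 1, ∫_0^π sin²(nx) dx = ∫_0^π cos²(nx) dx = π/2; for n ≠ n', ∫_0^π sin(nx)sin(n'x) dx = ∫_0^π cos(nx)cos(n'x) dx = 0; and by product-to-sum, ∫_0^π sin(nx)cos(n'x) dx = ½∫_0^π [sin((n+n')x) + sin((n−n')x)] dx, which is 0 when n+n' is even and 2n/(n²−n'²) when n+n' is odd (it need not vanish on (0, π)).
  u² squared terms: (-1)²·∫sin(3x)² dx = 1·π/2 = π/2;  (1)²·∫cos(x)² dx = 1·π/2 = π/2.
  u² cross terms: 2·(-1)·(1)·∫sin(3x)·cos(x) dx = -2·(0) = 0.
  So ∫_0^π u² dx = π/2 + π/2 + 0 = π.
  (u')² squared terms: (-1)²·∫sin(x)² dx = 1·π/2 = π/2;  (-3)²·∫cos(3x)² dx = 9·π/2 = 9*π/2.
  (u')² cross terms: 2·(-1)·(-3)·∫sin(x)·cos(3x) dx = 6·(0) = 0.
  So ∫_0^π (u')² dx = π/2 + 9*π/2 + 0 = 5*π.
||u||_{H^1}^2 = (π) + (5*π) = 6*π.


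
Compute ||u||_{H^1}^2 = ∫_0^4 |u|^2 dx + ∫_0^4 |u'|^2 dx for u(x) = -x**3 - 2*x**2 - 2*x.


||u||_{H^1}^2 = 1199888/105

The H^1 norm (squared) on an interval (0, L) is
  ||u||_{H^1}^2 = ∫_0^L u(x)^2 dx + ∫_0^L u'(x)^2 dx.
Compute u'(x) = -3*x**2 - 4*x - 2.
Then u(x)^2 = x**6 + 4*x**5 + 8*x**4 + 8*x**3 + 4*x**2 and u'(x)^2 = 9*x**4 + 24*x**3 + 28*x**2 + 16*x + 4.
Integrate each monomial from 0 to 4 using ∫_0^4 c·x^n dx = c·4^(n+1)/(n+1):
  ∫_0^4 u(x)^2 dx = ∫_0^4 (x^6 + 4*x^5 + 8*x^4 + 8*x^3 + 4*x^2) dx. Term by term:
    ∫_0^4 x^6 dx = 16384/7;  ∫_0^4 4*x^5 dx = 8192/3;  ∫_0^4 8*x^4 dx = 8192/5;
    ∫_0^4 8*x^3 dx = 512;  ∫_0^4 4*x^2 dx = 256/3.
  Sum: 16384/7 + 8192/3 + 8192/5 + 512 + 256/3 = 255744/35.
  ∫_0^4 u'(x)^2 dx = ∫_0^4 (9*x^4 + 24*x^3 + 28*x^2 + 16*x + 4) dx. Term by term:
    ∫_0^4 9*x^4 dx = 9216/5;  ∫_0^4 24*x^3 dx = 1536;  ∫_0^4 28*x^2 dx = 1792/3;
    ∫_0^4 16*x dx = 128;  ∫_0^4 4 dx = 16.
  Sum: 9216/5 + 1536 + 1792/3 + 128 + 16 = 61808/15.
Adding: ||u||_{H^1}^2 = 255744/35 + 61808/15 = 1199888/105.


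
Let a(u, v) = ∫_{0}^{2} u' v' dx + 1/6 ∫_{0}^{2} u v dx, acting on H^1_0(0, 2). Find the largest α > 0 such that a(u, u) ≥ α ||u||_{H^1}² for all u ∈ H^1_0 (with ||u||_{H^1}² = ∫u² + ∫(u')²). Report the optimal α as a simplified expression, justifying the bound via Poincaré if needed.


α = (2/3 + π^2)/(4 + π^2)

Coercivity of a(·,·) on H^1_0(0, 2) means a(u, u) ≥ α ||u||_{H^1}² for every u ∈ H^1_0.
The interval has length L = 2, and Poincaré/coercivity depend only on L. Here a(u, u) = ∫(u')² + (1/6)·∫u².
Here 0 < c = 1/6 < 1. The condition a(u,u) ≥ α||u||_{H^1}² reads (1−α)∫(u')² ≥ (α−c)∫u². Any admissible α is ≤ 1 (rapidly oscillating u have ∫u²/∫(u')² → 0), and α = 1 would force 0 ≥ (1−c)∫u², impossible since c < 1; so 1−α > 0. By the sharp Poincaré inequality on H^1_0 of an interval of length L, ∫(u')² ≥ (π/L)²∫u² with equality for the first sine mode sin(π(x−x₀)/L) (x₀ the left endpoint), so the inequality holds for all u iff (1−α)(π/L)² ≥ α − c, i.e. α ≤ ((π/L)² + c)/((π/L)² + 1) = (1 + c(L/π)²)/(1 + (L/π)²). With (π/L)² = π^2/4 and c = 1/6, the largest admissible constant is α = ((π/L)² + c)/((π/L)² + 1).
Simplifying, α = (2/3 + π^2)/(4 + π^2).


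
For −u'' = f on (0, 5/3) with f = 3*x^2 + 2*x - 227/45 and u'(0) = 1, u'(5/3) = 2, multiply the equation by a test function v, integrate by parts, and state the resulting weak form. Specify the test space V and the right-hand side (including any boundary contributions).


V = H^1(0, 5/3) (v unrestricted at boundary; u is determined up to an additive constant); weak form: ∫_0^5/3 u'v' dx = ∫_0^5/3 (3*x^2 + 2*x - 227/45) v dx + 2·v(5/3) − v(0) for all v ∈ V.

Multiply both sides by a test function v and integrate from 0 to 5/3:
  ∫_0^5/3 −u''(x) v(x) dx = ∫_0^5/3 f(x) v(x) dx.
Integrate the LHS by parts once:
  ∫_0^5/3 −u'' v dx = −[u'(x) v(x)]_0^5/3 + ∫_0^5/3 u'(x) v'(x) dx.
Thus ∫_0^5/3 u'(x) v'(x) dx = ∫_0^5/3 f(x) v(x) dx + [u'(x) v(x)]_0^5/3.
Choose V so that boundary terms are either known or forced to vanish.
u has inhomogeneous Neumann u'(0) = 1, u'(5/3) = 2. [u' v]_0^5/3 = (2)·v(5/3) − (1)·v(0) = 2·v(5/3) − v(0). Take V = H^1(0, 5/3); boundary term becomes part of RHS.
Weak formulation: find u (satisfying any essential BC) such that ∫_0^5/3 u'(x) v'(x) dx = ∫_0^5/3 f v dx + 2·v(5/3) − v(0) for all v ∈ V (Neumann data are natural BCs: they enter the RHS as boundary terms).
Substituting f(x) = 3*x^2 + 2*x - 227/45, the right-hand side is ∫_0^5/3 (3*x^2 + 2*x - 227/45) v dx + 2·v(5/3) − v(0).
Compatibility check (pure Neumann): taking v ≡ 1 ∈ V gives 0 = ∫_0^5/3 f dx + (2) − (1), i.e. ∫_0^5/3 f dx must equal u'(0) − u'(5/3) = -1. Indeed ∫_0^5/3 (3*x^2 + 2*x - 227/45) dx = -1, so the data are compatible. The solution is then unique only up to an additive constant (fix it e.g. by requiring ∫_0^5/3 u dx = 0).


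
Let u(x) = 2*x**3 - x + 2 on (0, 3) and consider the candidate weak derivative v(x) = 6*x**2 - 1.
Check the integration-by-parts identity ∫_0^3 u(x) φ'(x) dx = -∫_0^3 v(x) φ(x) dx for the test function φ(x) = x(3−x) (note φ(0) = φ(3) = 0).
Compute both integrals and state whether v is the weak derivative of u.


LHS = -342/5, RHS = -342/5. Yes, v = u' weakly.

u(x) = 2*x**3 - x + 2, classical derivative u'(x) = 6*x**2 - 1.
φ(x) = x(3−x), so φ'(x) = 3 - 2*x.
Note φ(0) = φ(3) = 0, so the boundary term u·φ vanishes.
LHS = ∫_0^3 u(x) φ'(x) dx = ∫_0^3 (-4*x^4 + 6*x^3 + 2*x^2 - 7*x + 6) dx. Term by term:
  ∫_0^3 -4*x^4 dx = -972/5;  ∫_0^3 6*x^3 dx = 243/2;  ∫_0^3 2*x^2 dx = 18;
  ∫_0^3 -7*x dx = -63/2;  ∫_0^3 6 dx = 18.
Sum: -972/5 + 243/2 + 18 − 63/2 + 18 = -342/5.
So LHS = -342/5.
∫_0^3 v(x) φ(x) dx = ∫_0^3 (-6*x^4 + 18*x^3 + x^2 - 3*x) dx. Term by term:
  ∫_0^3 -6*x^4 dx = -1458/5;  ∫_0^3 18*x^3 dx = 729/2;  ∫_0^3 x^2 dx = 9;
  ∫_0^3 -3*x dx = -27/2.
Sum: -1458/5 + 729/2 + 9 − 27/2 = 342/5.
So RHS = -∫_0^3 v(x) φ(x) dx = -342/5.
LHS = RHS, so the identity holds for this test φ.
Moreover u is smooth here and v(x) = u'(x) = 6*x**2 - 1 pointwise, so the identity holds for every test function. Hence v is the weak derivative of u.


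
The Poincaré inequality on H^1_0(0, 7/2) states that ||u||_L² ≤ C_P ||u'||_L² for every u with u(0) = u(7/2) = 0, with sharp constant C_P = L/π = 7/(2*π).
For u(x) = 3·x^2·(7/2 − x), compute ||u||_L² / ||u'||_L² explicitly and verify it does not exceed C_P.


||u||_L² / ||u'||_L² = sqrt(14)/4 < C_P = 7/(2*π).

u(x) = 3·x^2·(7/2 − x), so u'(x) = 3*x*(7 - 3*x).
u(x) = 3·x^2·(7/2 − x) vanishes at x = 0 and x = 7/2, so u ∈ H^1_0(0, 7/2). Differentiate via the product rule and integrate the resulting polynomials term by term.
  ∫_0^7/2 u² dx = ∫_0^7/2 (9*x^6 - 63*x^5 + 441*x^4/4) dx. Term by term:
    ∫_0^7/2 9*x^6 dx = 1058841/128;  ∫_0^7/2 -63*x^5 dx = -2470629/128;  ∫_0^7/2 441*x^4/4 dx = 7411887/640.
  Sum: 1058841/128 − 2470629/128 + 7411887/640 = 352947/640.
  ∫_0^7/2 (u')² dx = ∫_0^7/2 (81*x^4 - 378*x^3 + 441*x^2) dx. Term by term:
    ∫_0^7/2 81*x^4 dx = 1361367/160;  ∫_0^7/2 -378*x^3 dx = -453789/32;  ∫_0^7/2 441*x^2 dx = 50421/8.
  Sum: 1361367/160 − 453789/32 + 50421/8 = 50421/80.
∫_0^7/2 u² dx = 352947/640, so ||u||_L² = 343*sqrt(30)/80.
∫_0^7/2 (u')² dx = 50421/80, so ||u'||_L² = 49*sqrt(105)/20.
Ratio ||u||_L² / ||u'||_L² = sqrt(14)/4.
Sharp Poincaré constant on H^1_0(0, 7/2) is C_P = L/π = 7/(2*π), achieved by sin(2*π/7·x).
A polynomial bump cannot attain the sharp Poincaré constant (only the first sine eigenfunction does), so the ratio is strictly less than C_P, consistent with ||u||_L² ≤ C_P ||u'||_L².


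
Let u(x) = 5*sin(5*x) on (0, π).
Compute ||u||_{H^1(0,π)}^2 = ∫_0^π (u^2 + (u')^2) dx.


||u||_{H^1(0,π)}^2 = 325*π

u'(x) = 25*cos(5*x).
Expand u² and (u')² and integrate term by term on (0, π), using: for integers n ≥ 1, ∫_0^π sin²(nx) dx = ∫_0^π cos²(nx) dx = π/2; for n ≠ n', ∫_0^π sin(nx)sin(n'x) dx = ∫_0^π cos(nx)cos(n'x) dx = 0; and by product-to-sum, ∫_0^π sin(nx)cos(n'x) dx = ½∫_0^π [sin((n+n')x) + sin((n−n')x)] dx, which is 0 when n+n' is even and 2n/(n²−n'²) when n+n' is odd (it need not vanish on (0, π)).
  u² squared terms: (5)²·∫sin(5x)² dx = 25·π/2 = 25*π/2.
  So ∫_0^π u² dx = 25*π/2.
  (u')² squared terms: (25)²·∫cos(5x)² dx = 625·π/2 = 625*π/2.
  So ∫_0^π (u')² dx = 625*π/2.
||u||_{H^1}^2 = (25*π/2) + (625*π/2) = 325*π.


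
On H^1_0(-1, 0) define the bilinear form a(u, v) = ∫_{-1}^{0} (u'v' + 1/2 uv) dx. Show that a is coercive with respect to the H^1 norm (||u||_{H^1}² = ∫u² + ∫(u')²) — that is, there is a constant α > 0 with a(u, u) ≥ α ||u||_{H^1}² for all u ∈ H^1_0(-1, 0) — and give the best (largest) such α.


α = (1/2 + π^2)/(1 + π^2)

Coercivity of a(·,·) on H^1_0(-1, 0) means a(u, u) ≥ α ||u||_{H^1}² for every u ∈ H^1_0.
The interval has length L = 1, and Poincaré/coercivity depend only on L. Here a(u, u) = ∫(u')² + (1/2)·∫u².
Here 0 < c = 1/2 < 1. The condition a(u,u) ≥ α||u||_{H^1}² reads (1−α)∫(u')² ≥ (α−c)∫u². Any admissible α is ≤ 1 (rapidly oscillating u have ∫u²/∫(u')² → 0), and α = 1 would force 0 ≥ (1−c)∫u², impossible since c < 1; so 1−α > 0. By the sharp Poincaré inequality on H^1_0 of an interval of length L, ∫(u')² ≥ (π/L)²∫u² with equality for the first sine mode sin(π(x−x₀)/L) (x₀ the left endpoint), so the inequality holds for all u iff (1−α)(π/L)² ≥ α − c, i.e. α ≤ ((π/L)² + c)/((π/L)² + 1) = (1 + c(L/π)²)/(1 + (L/π)²). With (π/L)² = π^2 and c = 1/2, the largest admissible constant is α = ((π/L)² + c)/((π/L)² + 1).
Simplifying, α = (1/2 + π^2)/(1 + π^2).


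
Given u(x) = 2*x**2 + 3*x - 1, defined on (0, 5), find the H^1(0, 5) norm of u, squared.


||u||_{H^1}^2 = 5525

The H^1 norm (squared) on an interval (0, L) is
  ||u||_{H^1}^2 = ∫_0^L u(x)^2 dx + ∫_0^L u'(x)^2 dx.
Compute u'(x) = 4*x + 3.
Then u(x)^2 = 4*x**4 + 12*x**3 + 5*x**2 - 6*x + 1 and u'(x)^2 = 16*x**2 + 24*x + 9.
Integrate each monomial from 0 to 5 using ∫_0^5 c·x^n dx = c·5^(n+1)/(n+1):
  ∫_0^5 u(x)^2 dx = ∫_0^5 (4*x^4 + 12*x^3 + 5*x^2 - 6*x + 1) dx. Term by term:
    ∫_0^5 4*x^4 dx = 2500;  ∫_0^5 12*x^3 dx = 1875;  ∫_0^5 5*x^2 dx = 625/3;
    ∫_0^5 -6*x dx = -75;  ∫_0^5 1 dx = 5.
  Sum: 2500 + 1875 + 625/3 − 75 + 5 = 13540/3.
  ∫_0^5 u'(x)^2 dx = ∫_0^5 (16*x^2 + 24*x + 9) dx. Term by term:
    ∫_0^5 16*x^2 dx = 2000/3;  ∫_0^5 24*x dx = 300;  ∫_0^5 9 dx = 45.
  Sum: 2000/3 + 300 + 45 = 3035/3.
Adding: ||u||_{H^1}^2 = 13540/3 + 3035/3 = 5525.


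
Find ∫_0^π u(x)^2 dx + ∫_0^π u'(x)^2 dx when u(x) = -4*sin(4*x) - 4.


||u||_{H^1(0,π)}^2 = 152*π

u'(x) = -16*cos(4*x).
Expand u² and (u')² and integrate term by term on (0, π), using: for integers n ≥ 1, ∫_0^π sin²(nx) dx = ∫_0^π cos²(nx) dx = π/2; for n ≠ n', ∫_0^π sin(nx)sin(n'x) dx = ∫_0^π cos(nx)cos(n'x) dx = 0; and by product-to-sum, ∫_0^π sin(nx)cos(n'x) dx = ½∫_0^π [sin((n+n')x) + sin((n−n')x)] dx, which is 0 when n+n' is even and 2n/(n²−n'²) when n+n' is odd (it need not vanish on (0, π)). For the constant mode: ∫_0^π 1 dx = π, ∫_0^π cos(nx) dx = 0, ∫_0^π sin(nx) dx = (1−(−1)^n)/n.
  u² squared terms: (-4)²·∫1 dx = 16·π = 16*π;  (-4)²·∫sin(4x)² dx = 16·π/2 = 8*π.
  u² cross terms: 2·(-4)·(-4)·∫1·sin(4x) dx = 32·(0) = 0.
  So ∫_0^π u² dx = 16*π + 8*π + 0 = 24*π.
  (u')² squared terms: (-16)²·∫cos(4x)² dx = 256·π/2 = 128*π.
  So ∫_0^π (u')² dx = 128*π.
||u||_{H^1}^2 = (24*π) + (128*π) = 152*π.


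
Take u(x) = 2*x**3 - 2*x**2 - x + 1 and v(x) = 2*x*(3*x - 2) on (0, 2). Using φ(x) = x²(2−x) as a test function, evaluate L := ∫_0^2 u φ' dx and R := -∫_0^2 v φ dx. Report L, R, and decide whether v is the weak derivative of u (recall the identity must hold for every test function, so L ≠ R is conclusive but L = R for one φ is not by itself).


LHS = -76/15, RHS = -32/5. No, v is not the weak derivative of u.

u(x) = 2*x**3 - 2*x**2 - x + 1, classical derivative u'(x) = 6*x**2 - 4*x - 1.
φ(x) = x²(2−x), so φ'(x) = x*(4 - 3*x).
Note φ(0) = φ(2) = 0, so the boundary term u·φ vanishes.
LHS = ∫_0^2 u(x) φ'(x) dx = ∫_0^2 (-6*x^5 + 14*x^4 - 5*x^3 - 7*x^2 + 4*x) dx. Term by term:
  ∫_0^2 -6*x^5 dx = -64;  ∫_0^2 14*x^4 dx = 448/5;  ∫_0^2 -5*x^3 dx = -20;
  ∫_0^2 -7*x^2 dx = -56/3;  ∫_0^2 4*x dx = 8.
Sum: -64 + 448/5 − 20 − 56/3 + 8 = -76/15.
So LHS = -76/15.
∫_0^2 v(x) φ(x) dx = ∫_0^2 (-6*x^5 + 16*x^4 - 8*x^3) dx. Term by term:
  ∫_0^2 -6*x^5 dx = -64;  ∫_0^2 16*x^4 dx = 512/5;  ∫_0^2 -8*x^3 dx = -32.
Sum: -64 + 512/5 − 32 = 32/5.
So RHS = -∫_0^2 v(x) φ(x) dx = -32/5.
LHS − RHS = 4/3 ≠ 0, so the identity fails.
(For a valid weak derivative the identity must hold for EVERY test function, in particular this one. The failure shows v is NOT the weak derivative of u.)
Correct weak derivative would be u'(x) = 6*x**2 - 4*x - 1.


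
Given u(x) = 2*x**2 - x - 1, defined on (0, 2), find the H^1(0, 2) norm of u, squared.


||u||_{H^1}^2 = 544/15

The H^1 norm (squared) on an interval (0, L) is
  ||u||_{H^1}^2 = ∫_0^L u(x)^2 dx + ∫_0^L u'(x)^2 dx.
Compute u'(x) = 4*x - 1.
Then u(x)^2 = 4*x**4 - 4*x**3 - 3*x**2 + 2*x + 1 and u'(x)^2 = 16*x**2 - 8*x + 1.
Integrate each monomial from 0 to 2 using ∫_0^2 c·x^n dx = c·2^(n+1)/(n+1):
  ∫_0^2 u(x)^2 dx = ∫_0^2 (4*x^4 - 4*x^3 - 3*x^2 + 2*x + 1) dx. Term by term:
    ∫_0^2 4*x^4 dx = 128/5;  ∫_0^2 -4*x^3 dx = -16;  ∫_0^2 -3*x^2 dx = -8;
    ∫_0^2 2*x dx = 4;  ∫_0^2 1 dx = 2.
  Sum: 128/5 − 16 − 8 + 4 + 2 = 38/5.
  ∫_0^2 u'(x)^2 dx = ∫_0^2 (16*x^2 - 8*x + 1) dx. Term by term:
    ∫_0^2 16*x^2 dx = 128/3;  ∫_0^2 -8*x dx = -16;  ∫_0^2 1 dx = 2.
  Sum: 128/3 − 16 + 2 = 86/3.
Adding: ||u||_{H^1}^2 = 38/5 + 86/3 = 544/15.


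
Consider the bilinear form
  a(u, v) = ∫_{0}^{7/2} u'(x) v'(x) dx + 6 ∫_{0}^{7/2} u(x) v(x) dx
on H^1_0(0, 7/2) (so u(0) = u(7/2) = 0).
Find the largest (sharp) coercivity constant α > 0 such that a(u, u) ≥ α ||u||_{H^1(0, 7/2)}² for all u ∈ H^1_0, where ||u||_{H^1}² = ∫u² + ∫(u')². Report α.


α = 1

Coercivity of a(·,·) on H^1_0(0, 7/2) means a(u, u) ≥ α ||u||_{H^1}² for every u ∈ H^1_0.
The interval has length L = 7/2, and Poincaré/coercivity depend only on L. Here a(u, u) = ∫(u')² + (6)·∫u².
Here c = 6 ≥ 1, so a(u,u) = ∫(u')² + c∫u² ≥ ∫(u')² + ∫u² = ||u||_{H^1}², i.e. α = 1 works. No larger α is possible: a(u,u) ≥ α||u||_{H^1}² means (1−α)∫(u')² ≥ (α−c)∫u², and for the modes u_n = sin(nπ(x−x₀)/L) (x₀ the left endpoint) one has ∫u_n²/∫(u_n')² = (L/(nπ))² → 0, so a(u_n,u_n)/||u_n||_{H^1}² → 1. Hence the optimal constant is α = 1.
Therefore α = 1.


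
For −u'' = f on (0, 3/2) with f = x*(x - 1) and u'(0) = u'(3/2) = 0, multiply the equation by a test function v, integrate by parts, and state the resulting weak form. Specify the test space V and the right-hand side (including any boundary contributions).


V = H^1(0, 3/2) (no boundary constraint on v; u is determined up to an additive constant); weak form: ∫_0^3/2 u'v' dx = ∫_0^3/2 (x*(x - 1)) v dx for all v ∈ V.

Multiply both sides by a test function v and integrate from 0 to 3/2:
  ∫_0^3/2 −u''(x) v(x) dx = ∫_0^3/2 f(x) v(x) dx.
Integrate the LHS by parts once:
  ∫_0^3/2 −u'' v dx = −[u'(x) v(x)]_0^3/2 + ∫_0^3/2 u'(x) v'(x) dx.
Thus ∫_0^3/2 u'(x) v'(x) dx = ∫_0^3/2 f(x) v(x) dx + [u'(x) v(x)]_0^3/2.
Choose V so that boundary terms are either known or forced to vanish.
u has homogeneous Neumann: u'(0) = u'(3/2) = 0. So [u' v]_0^3/2 = 0·v(3/2) − 0·v(0) = 0 for any v; take V = H^1(0, 3/2).
Weak formulation: find u (satisfying any essential BC) such that ∫_0^3/2 u'(x) v'(x) dx = ∫_0^3/2 f v dx for all v ∈ V (homogeneous Neumann, so boundary terms vanish).
Substituting f(x) = x*(x - 1), the right-hand side is ∫_0^3/2 (x*(x - 1)) v dx.
Compatibility check (pure Neumann): taking v ≡ 1 ∈ V gives 0 = ∫_0^3/2 f dx + (0) − (0), i.e. ∫_0^3/2 f dx must equal u'(0) − u'(3/2) = 0. Indeed ∫_0^3/2 (x*(x - 1)) dx = 0, so the data are compatible. The solution is then unique only up to an additive constant (fix it e.g. by requiring ∫_0^3/2 u dx = 0).


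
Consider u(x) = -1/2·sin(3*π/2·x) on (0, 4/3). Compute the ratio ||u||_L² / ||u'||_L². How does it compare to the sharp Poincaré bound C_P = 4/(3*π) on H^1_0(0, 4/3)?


||u||_L² / ||u'||_L² = 2/(3*π) < C_P = 4/(3*π).

u(x) = -1/2·sin(3*π/2·x), so u'(x) = -3*π*cos(3*π*x/2)/4.
Writing u(x) = A·sin(kπx/L) with A = -1/2 and k = 2, use ∫_0^L sin²(kπx/L) dx = L/2 and ∫_0^L cos²(kπx/L) dx = L/2.
u² = 1/4·sin²(3*π/2·x) and (u')² = 9*π^2/16·cos²(3*π/2·x), and each of sin², cos² integrates to L/2 = 2/3 over (0, 4/3).
∫_0^4/3 u² dx = 1/6, so ||u||_L² = sqrt(6)/6.
∫_0^4/3 (u')² dx = 3*π^2/8, so ||u'||_L² = sqrt(6)*π/4.
Ratio ||u||_L² / ||u'||_L² = 2/(3*π).
Sharp Poincaré constant on H^1_0(0, 4/3) is C_P = L/π = 4/(3*π), achieved by sin(3*π/4·x).
This is the k = 2 harmonic; the ratio L/(kπ) is strictly less than C_P = L/π, consistent with the sharp inequality ||u||_L² ≤ C_P ||u'||_L².


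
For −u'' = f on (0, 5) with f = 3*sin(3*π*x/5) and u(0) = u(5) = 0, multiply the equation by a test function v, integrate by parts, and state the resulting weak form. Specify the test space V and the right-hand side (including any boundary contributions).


V = H^1_0(0, 5) (so v(0) = v(5) = 0); weak form: ∫_0^5 u'v' dx = ∫_0^5 (3*sin(3*π*x/5)) v dx for all v ∈ V.

Multiply both sides by a test function v and integrate from 0 to 5:
  ∫_0^5 −u''(x) v(x) dx = ∫_0^5 f(x) v(x) dx.
Integrate the LHS by parts once:
  ∫_0^5 −u'' v dx = −[u'(x) v(x)]_0^5 + ∫_0^5 u'(x) v'(x) dx.
Thus ∫_0^5 u'(x) v'(x) dx = ∫_0^5 f(x) v(x) dx + [u'(x) v(x)]_0^5.
Choose V so that boundary terms are either known or forced to vanish.
u is Dirichlet: u(0) = u(5) = 0. Let V = H^1_0(0, 5); then v(0) = v(5) = 0, and [u' v]_0^5 = 0.
Weak formulation: find u (satisfying any essential BC) such that ∫_0^5 u'(x) v'(x) dx = ∫_0^5 f v dx for all v ∈ V.
Substituting f(x) = 3*sin(3*π*x/5), the right-hand side is ∫_0^5 (3*sin(3*π*x/5)) v dx.
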